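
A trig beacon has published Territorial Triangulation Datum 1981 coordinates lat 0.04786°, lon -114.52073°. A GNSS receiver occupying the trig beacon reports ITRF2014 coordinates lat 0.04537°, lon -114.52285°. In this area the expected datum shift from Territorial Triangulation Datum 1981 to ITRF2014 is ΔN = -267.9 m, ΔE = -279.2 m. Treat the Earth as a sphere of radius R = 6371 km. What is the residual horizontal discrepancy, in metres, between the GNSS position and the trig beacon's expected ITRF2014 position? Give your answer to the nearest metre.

Observed coordinate differences: Δφ = -0.00249°, Δλ = -0.00212°.
Converting to metres (1° lat = 111195 m, cos φ = 1.000000): observed ΔN = -276.9 m, observed ΔE = -235.7 m.
Subtracting the expected shift leaves a residual of -276.9 − (-267.9) = -9.0 m north and -235.7 − (-279.2) = 43.5 m east.
Residual distance = √((-9.0)² + 43.5²) = 44.4 m.

44 m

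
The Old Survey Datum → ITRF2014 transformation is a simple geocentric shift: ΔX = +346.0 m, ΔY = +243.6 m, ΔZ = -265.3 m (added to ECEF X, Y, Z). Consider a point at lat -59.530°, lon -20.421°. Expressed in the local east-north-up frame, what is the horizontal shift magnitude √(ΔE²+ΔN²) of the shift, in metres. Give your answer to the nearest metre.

356 m

At φ = -59.530°, λ = -20.421°: sin φ = -0.861895, cos φ = 0.507087, sin λ = -0.348916, cos λ = 0.937154.
ΔE = −sin λ·ΔX + cos λ·ΔY = −(-0.348916)·(346.0) + (0.937154)·(243.6) = 349.02 m.
ΔN = −sin φ cos λ·ΔX − sin φ sin λ·ΔY + cos φ·ΔZ = −(-0.861895)(0.937154)(346.0) − (-0.861895)(-0.348916)(243.6) + (0.507087)(-265.3) = 71.69 m.
Horizontal magnitude = √(ΔE² + ΔN²) = √(349.02² + 71.69²) = 356.30 m.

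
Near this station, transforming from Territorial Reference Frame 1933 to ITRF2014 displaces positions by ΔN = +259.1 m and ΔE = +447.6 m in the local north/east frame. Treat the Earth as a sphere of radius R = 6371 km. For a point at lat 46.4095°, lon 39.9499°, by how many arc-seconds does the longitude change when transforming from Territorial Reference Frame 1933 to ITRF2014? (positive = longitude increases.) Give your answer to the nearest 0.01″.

Δλ = 21.02″

At latitude 46.4095°, cos φ = 0.689499.
One radian of longitude at latitude φ spans R cos φ, so Δλ = ΔE / (R cos φ) = 447.6 / (6371000 × 0.689499) = 1.0189e-04 rad = 21.017″.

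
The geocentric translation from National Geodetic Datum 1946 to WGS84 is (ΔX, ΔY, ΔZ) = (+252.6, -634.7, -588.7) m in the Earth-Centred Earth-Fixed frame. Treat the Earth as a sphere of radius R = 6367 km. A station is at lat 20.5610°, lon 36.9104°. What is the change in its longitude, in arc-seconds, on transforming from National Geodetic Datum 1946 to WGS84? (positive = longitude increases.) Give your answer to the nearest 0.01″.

sin φ = 0.351204, cos φ = 0.936299, sin λ = 0.600565, cos λ = 0.799576.
East component: ΔE = −sin λ·ΔX + cos λ·ΔY = −(0.600565)(252.6) + (0.799576)(-634.7) = -659.19 m.
1° of latitude spans πR/180 = 111125 m; at latitude φ, 1° of longitude spans that × cos φ = 104046.3 m, so Δλ = -659.19 / 104046.3 × 3600 = -22.808″.

Δλ = -22.81″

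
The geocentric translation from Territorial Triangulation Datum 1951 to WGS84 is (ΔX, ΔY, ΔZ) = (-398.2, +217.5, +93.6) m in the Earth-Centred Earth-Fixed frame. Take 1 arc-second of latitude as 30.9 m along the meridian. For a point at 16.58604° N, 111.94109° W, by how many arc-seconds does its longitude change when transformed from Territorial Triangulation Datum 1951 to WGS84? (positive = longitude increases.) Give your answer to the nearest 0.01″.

sin φ = 0.285455, cos φ = 0.958392, sin λ = -0.927569, cos λ = -0.373653.
East component: ΔE = −sin λ·ΔX + cos λ·ΔY = −(-0.927569)(-398.2) + (-0.373653)(217.5) = -450.63 m.
1° of latitude spans 3600 × 30.90 = 111240 m; at latitude φ, 1° of longitude spans that × cos φ = 106611.5 m, so Δλ = -450.63 / 106611.5 × 3600 = -15.217″.

Δλ = -15.22″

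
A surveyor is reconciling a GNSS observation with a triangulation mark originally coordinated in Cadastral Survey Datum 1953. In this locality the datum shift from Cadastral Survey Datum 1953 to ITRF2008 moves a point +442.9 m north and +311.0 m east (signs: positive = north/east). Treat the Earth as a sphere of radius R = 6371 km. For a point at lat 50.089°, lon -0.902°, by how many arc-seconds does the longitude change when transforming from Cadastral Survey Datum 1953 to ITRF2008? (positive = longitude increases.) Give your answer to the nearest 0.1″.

At latitude 50.089°, cos φ = 0.641597.
One radian of longitude at latitude φ spans R cos φ, so Δλ = ΔE / (R cos φ) = 311.0 / (6371000 × 0.641597) = 7.6084e-05 rad = 15.693″.

Δλ = 15.7″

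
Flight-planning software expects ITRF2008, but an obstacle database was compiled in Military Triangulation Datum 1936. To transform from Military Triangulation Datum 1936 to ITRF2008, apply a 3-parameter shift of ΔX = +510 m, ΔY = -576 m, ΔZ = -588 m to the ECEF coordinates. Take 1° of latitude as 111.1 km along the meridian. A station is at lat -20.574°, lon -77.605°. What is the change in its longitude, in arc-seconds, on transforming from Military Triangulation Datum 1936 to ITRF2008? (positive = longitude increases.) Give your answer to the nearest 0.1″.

Δλ = 13.0″

sin φ = -0.351417, cos φ = 0.936219, sin λ = -0.976691, cos λ = 0.214650.
East component: ΔE = −sin λ·ΔX + cos λ·ΔY = −(-0.976691)(510) + (0.214650)(-576) = 374.47 m.
1° of latitude spans 111100 m; at latitude φ, 1° of longitude spans that × cos φ = 104013.9 m, so Δλ = 374.47 / 104013.9 × 3600 = 12.961″.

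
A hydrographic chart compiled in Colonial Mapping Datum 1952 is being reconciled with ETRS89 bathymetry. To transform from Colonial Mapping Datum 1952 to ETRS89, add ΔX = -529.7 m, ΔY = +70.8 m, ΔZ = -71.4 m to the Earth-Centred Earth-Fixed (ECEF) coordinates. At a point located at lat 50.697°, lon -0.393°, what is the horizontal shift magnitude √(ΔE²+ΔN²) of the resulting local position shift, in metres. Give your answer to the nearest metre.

371 m

The local east axis at (φ, λ) is (−sin λ, cos λ, 0), so ΔE = −sin(-0.393°)·(-529.7) + cos(-0.393°)·70.8 = 67.17 m.
The local north axis is (−sin φ cos λ, −sin φ sin λ, cos φ), giving ΔN = 409.876 + 0.376 − 45.226 = 365.03 m.
Horizontal magnitude = √(ΔE² + ΔN²) = √(67.17² + 365.03²) = 371.15 m.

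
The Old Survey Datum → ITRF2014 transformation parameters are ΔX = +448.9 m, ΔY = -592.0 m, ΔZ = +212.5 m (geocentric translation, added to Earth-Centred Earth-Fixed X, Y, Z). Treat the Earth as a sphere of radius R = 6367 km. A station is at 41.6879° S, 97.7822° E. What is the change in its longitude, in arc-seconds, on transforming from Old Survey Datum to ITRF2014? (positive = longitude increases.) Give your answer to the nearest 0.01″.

sin φ = -0.665073, cos φ = 0.746779, sin λ = 0.990790, cos λ = -0.135408.
East component: ΔE = −sin λ·ΔX + cos λ·ΔY = −(0.990790)(448.9) + (-0.135408)(-592.0) = -364.60 m.
1° of latitude spans πR/180 = 111125 m; at latitude φ, 1° of longitude spans that × cos φ = 82985.9 m, so Δλ = -364.60 / 82985.9 × 3600 = -15.817″.

Δλ = -15.82″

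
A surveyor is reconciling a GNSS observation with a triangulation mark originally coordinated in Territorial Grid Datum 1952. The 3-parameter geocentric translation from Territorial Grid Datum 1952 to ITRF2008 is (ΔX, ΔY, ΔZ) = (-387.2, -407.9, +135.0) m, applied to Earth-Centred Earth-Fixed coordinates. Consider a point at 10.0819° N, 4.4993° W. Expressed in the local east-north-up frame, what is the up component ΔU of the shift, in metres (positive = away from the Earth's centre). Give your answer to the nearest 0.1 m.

At φ = 10.0819°, λ = -4.4993°: sin φ = 0.175056, cos φ = 0.984559, sin λ = -0.078447, cos λ = 0.996918.
ΔU = cos φ cos λ·ΔX + cos φ sin λ·ΔY + sin φ·ΔZ = (0.984559)(0.996918)(-387.2) + (0.984559)(-0.078447)(-407.9) + (0.175056)(135.0) = -324.91 m.

ΔU = -324.9 m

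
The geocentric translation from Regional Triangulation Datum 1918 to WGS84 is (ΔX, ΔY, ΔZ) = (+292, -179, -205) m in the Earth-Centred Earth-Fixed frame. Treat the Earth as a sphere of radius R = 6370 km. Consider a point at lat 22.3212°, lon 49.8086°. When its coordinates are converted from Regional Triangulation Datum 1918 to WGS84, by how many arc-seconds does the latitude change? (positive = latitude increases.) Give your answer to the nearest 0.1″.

Δφ = -6.8″

sin φ = 0.379798, cos φ = 0.925069, sin λ = 0.763893, cos λ = 0.645343.
North component: ΔN = −sin φ cos λ·ΔX − sin φ sin λ·ΔY + cos φ·ΔZ = −(0.379798)(0.645343)(292) − (0.379798)(0.763893)(-179) + (0.925069)(-205) = -209.28 m.
1° of latitude spans πR/180 = 111177 m, so Δφ = -209.28 / 111177 × 3600 = -6.776″.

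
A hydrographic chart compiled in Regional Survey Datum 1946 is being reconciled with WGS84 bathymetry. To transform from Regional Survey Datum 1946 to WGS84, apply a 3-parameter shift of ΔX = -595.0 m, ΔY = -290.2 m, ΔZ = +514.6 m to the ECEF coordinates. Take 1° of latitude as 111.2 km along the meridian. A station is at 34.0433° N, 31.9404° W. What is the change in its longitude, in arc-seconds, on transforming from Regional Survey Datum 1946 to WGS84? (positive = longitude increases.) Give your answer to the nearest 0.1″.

Δλ = -21.9″

sin φ = 0.559819, cos φ = 0.828615, sin λ = -0.529037, cos λ = 0.848599.
East component: ΔE = −sin λ·ΔX + cos λ·ΔY = −(-0.529037)(-595.0) + (0.848599)(-290.2) = -561.04 m.
1° of latitude spans 111200 m; at latitude φ, 1° of longitude spans that × cos φ = 92142.0 m, so Δλ = -561.04 / 92142.0 × 3600 = -21.920″.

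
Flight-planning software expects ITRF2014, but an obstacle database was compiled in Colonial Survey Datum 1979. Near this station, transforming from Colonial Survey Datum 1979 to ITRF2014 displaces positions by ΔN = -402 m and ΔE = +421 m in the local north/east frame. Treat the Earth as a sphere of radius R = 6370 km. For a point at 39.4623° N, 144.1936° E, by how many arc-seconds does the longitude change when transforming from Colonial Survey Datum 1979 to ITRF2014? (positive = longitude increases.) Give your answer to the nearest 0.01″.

Δλ = 17.66″

At latitude 39.4623°, cos φ = 0.772043.
One radian of longitude at latitude φ spans R cos φ, so Δλ = ΔE / (R cos φ) = 421.0 / (6370000 × 0.772043) = 8.5605e-05 rad = 17.657″.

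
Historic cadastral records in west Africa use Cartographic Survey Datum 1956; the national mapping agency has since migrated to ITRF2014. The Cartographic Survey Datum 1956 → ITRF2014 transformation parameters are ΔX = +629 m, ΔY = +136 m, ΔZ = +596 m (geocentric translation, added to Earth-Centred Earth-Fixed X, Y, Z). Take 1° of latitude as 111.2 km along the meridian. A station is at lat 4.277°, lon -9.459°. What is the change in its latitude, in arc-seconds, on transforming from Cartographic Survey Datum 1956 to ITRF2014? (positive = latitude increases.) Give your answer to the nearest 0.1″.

sin φ = 0.074578, cos φ = 0.997215, sin λ = -0.164342, cos λ = 0.986403.
North component: ΔN = −sin φ cos λ·ΔX − sin φ sin λ·ΔY + cos φ·ΔZ = −(0.074578)(0.986403)(629) − (0.074578)(-0.164342)(136) + (0.997215)(596) = 549.74 m.
1° of latitude spans 111200 m, so Δφ = 549.74 / 111200 × 3600 = 17.797″.

Δφ = 17.8″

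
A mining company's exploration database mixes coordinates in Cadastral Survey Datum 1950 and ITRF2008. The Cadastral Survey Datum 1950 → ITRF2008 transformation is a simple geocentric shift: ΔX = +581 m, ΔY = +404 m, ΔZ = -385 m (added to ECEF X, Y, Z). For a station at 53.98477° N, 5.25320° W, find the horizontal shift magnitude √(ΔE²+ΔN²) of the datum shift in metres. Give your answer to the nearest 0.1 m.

At φ = 53.98477°, λ = -5.25320°: sin φ = 0.808861, cos φ = 0.588000, sin λ = -0.091557, cos λ = 0.995800.
ΔE = −sin λ·ΔX + cos λ·ΔY = −(-0.091557)·(581) + (0.995800)·(404) = 455.50 m.
ΔN = −sin φ cos λ·ΔX − sin φ sin λ·ΔY + cos φ·ΔZ = −(0.808861)(0.995800)(581) − (0.808861)(-0.091557)(404) + (0.588000)(-385) = -664.44 m.
Horizontal magnitude = √(ΔE² + ΔN²) = √(455.50² + (-664.44)²) = 805.58 m.

805.6 m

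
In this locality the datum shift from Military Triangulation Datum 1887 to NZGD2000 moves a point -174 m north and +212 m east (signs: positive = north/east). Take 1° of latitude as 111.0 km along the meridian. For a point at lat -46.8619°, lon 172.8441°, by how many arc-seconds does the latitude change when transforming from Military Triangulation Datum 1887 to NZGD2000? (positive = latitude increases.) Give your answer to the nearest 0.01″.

1° of latitude = 111.0 km, so Δφ = -174.0 / 111000 = -0.0015676° = -5.643″.

Δφ = -5.64″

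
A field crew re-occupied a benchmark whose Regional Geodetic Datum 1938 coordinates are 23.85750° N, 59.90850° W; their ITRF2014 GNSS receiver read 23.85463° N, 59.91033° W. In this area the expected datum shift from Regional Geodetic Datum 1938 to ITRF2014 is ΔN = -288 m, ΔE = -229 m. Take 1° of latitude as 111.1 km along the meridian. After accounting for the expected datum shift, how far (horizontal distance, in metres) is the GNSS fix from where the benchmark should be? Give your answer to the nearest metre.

Observed coordinate differences: Δφ = -0.00287°, Δλ = -0.00183°.
Converting to metres (1° lat = 111100 m, cos φ = 0.914554): observed ΔN = -318.9 m, observed ΔE = -185.9 m.
Subtracting the expected shift leaves a residual of -318.9 − (-288) = -30.9 m north and -185.9 − (-229) = 43.1 m east.
Residual distance = √((-30.9)² + 43.1²) = 53.0 m.

53 m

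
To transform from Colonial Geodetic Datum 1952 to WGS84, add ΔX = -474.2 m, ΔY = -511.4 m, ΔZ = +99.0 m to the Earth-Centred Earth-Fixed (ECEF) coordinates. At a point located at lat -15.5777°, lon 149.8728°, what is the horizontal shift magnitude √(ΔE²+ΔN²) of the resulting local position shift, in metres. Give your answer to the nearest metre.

At φ = -15.5777°, λ = 149.8728°: sin φ = -0.268545, cos φ = 0.963267, sin λ = 0.501921, cos λ = -0.864913.
ΔE = −sin λ·ΔX + cos λ·ΔY = −(0.501921)·(-474.2) + (-0.864913)·(-511.4) = 680.33 m.
ΔN = −sin φ cos λ·ΔX − sin φ sin λ·ΔY + cos φ·ΔZ = −(-0.268545)(-0.864913)(-474.2) − (-0.268545)(0.501921)(-511.4) + (0.963267)(99.0) = 136.57 m.
Horizontal magnitude = √(ΔE² + ΔN²) = √(680.33² + 136.57²) = 693.90 m.

694 m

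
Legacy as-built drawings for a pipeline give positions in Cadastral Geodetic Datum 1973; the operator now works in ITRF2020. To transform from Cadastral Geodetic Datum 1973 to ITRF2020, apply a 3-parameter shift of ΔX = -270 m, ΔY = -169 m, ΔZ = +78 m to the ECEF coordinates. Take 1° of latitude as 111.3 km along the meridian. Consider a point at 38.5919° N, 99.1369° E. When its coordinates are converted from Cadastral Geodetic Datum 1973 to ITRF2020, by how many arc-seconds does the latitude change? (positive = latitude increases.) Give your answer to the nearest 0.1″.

sin φ = 0.623769, cos φ = 0.781609, sin λ = 0.987312, cos λ = -0.158794.
North component: ΔN = −sin φ cos λ·ΔX − sin φ sin λ·ΔY + cos φ·ΔZ = −(0.623769)(-0.158794)(-270) − (0.623769)(0.987312)(-169) + (0.781609)(78) = 138.30 m.
1° of latitude spans 111300 m, so Δφ = 138.30 / 111300 × 3600 = 4.473″.

Δφ = 4.5″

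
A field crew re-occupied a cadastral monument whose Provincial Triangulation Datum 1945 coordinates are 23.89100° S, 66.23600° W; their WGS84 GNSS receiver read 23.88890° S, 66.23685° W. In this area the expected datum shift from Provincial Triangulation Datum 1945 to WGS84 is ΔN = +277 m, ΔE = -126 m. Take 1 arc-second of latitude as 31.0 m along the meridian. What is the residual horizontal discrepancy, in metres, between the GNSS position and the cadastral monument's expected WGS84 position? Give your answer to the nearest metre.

58 m

Observed coordinate differences: Δφ = +0.00210°, Δλ = -0.00085°.
Converting to metres (1° lat = 111600 m, cos φ = 0.914318): observed ΔN = 234.4 m, observed ΔE = -86.7 m.
Subtracting the expected shift leaves a residual of 234.4 − (277) = -42.6 m north and -86.7 − (-126) = 39.3 m east.
Residual distance = √((-42.6)² + 39.3²) = 58.0 m.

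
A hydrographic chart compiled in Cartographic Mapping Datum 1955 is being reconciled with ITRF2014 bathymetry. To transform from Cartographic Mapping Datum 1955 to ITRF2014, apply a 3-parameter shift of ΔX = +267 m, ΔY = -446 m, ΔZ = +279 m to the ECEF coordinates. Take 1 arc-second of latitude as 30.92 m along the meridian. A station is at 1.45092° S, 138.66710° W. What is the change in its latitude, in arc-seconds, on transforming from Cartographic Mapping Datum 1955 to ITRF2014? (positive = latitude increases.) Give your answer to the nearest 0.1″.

sin φ = -0.025321, cos φ = 0.999679, sin λ = -0.660433, cos λ = -0.750885.
North component: ΔN = −sin φ cos λ·ΔX − sin φ sin λ·ΔY + cos φ·ΔZ = −(-0.025321)(-0.750885)(267) − (-0.025321)(-0.660433)(-446) + (0.999679)(279) = 281.29 m.
1° of latitude spans 3600 × 30.92 = 111312 m, so Δφ = 281.29 / 111312 × 3600 = 9.097″.

Δφ = 9.1″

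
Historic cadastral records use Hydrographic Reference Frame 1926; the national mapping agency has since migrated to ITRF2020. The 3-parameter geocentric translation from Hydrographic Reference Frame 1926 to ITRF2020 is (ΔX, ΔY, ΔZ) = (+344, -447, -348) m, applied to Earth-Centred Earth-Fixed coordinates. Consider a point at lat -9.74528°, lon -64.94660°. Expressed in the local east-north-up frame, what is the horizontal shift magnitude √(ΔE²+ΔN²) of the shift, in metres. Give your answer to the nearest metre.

At φ = -9.74528°, λ = -64.94660°: sin φ = -0.169268, cos φ = 0.985570, sin λ = -0.905914, cos λ = 0.423463.
ΔE = −sin λ·ΔX + cos λ·ΔY = −(-0.905914)·(344) + (0.423463)·(-447) = 122.35 m.
ΔN = −sin φ cos λ·ΔX − sin φ sin λ·ΔY + cos φ·ΔZ = −(-0.169268)(0.423463)(344) − (-0.169268)(-0.905914)(-447) + (0.985570)(-348) = -249.78 m.
Horizontal magnitude = √(ΔE² + ΔN²) = √(122.35² + (-249.78)²) = 278.13 m.

278 m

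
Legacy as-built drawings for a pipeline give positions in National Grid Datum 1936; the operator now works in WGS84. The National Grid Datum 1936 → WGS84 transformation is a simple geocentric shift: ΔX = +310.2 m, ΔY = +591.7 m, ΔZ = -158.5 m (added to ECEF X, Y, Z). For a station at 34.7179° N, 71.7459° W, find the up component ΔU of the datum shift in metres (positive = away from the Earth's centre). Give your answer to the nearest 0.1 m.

At φ = 34.7179°, λ = -71.7459°: sin φ = 0.569536, cos φ = 0.821966, sin λ = -0.949677, cos λ = 0.313232.
ΔU = cos φ cos λ·ΔX + cos φ sin λ·ΔY + sin φ·ΔZ = (0.821966)(0.313232)(310.2) + (0.821966)(-0.949677)(591.7) + (0.569536)(-158.5) = -472.29 m.

ΔU = -472.3 m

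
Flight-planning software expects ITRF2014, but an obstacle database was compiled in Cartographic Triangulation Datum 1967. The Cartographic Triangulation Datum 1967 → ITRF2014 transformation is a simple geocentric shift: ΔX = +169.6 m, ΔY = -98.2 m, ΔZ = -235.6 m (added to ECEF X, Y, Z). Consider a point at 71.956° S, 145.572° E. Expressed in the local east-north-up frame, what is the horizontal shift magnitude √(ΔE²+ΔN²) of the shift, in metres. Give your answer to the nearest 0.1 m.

259.2 m

The local east axis at (φ, λ) is (−sin λ, cos λ, 0), so ΔE = −sin(145.572°)·169.6 + cos(145.572°)·(-98.2) = -14.89 m.
The local north axis is (−sin φ cos λ, −sin φ sin λ, cos φ), giving ΔN = -133.012 − 52.789 − 72.976 = -258.78 m.
Horizontal magnitude = √(ΔE² + ΔN²) = √((-14.89)² + (-258.78)²) = 259.21 m.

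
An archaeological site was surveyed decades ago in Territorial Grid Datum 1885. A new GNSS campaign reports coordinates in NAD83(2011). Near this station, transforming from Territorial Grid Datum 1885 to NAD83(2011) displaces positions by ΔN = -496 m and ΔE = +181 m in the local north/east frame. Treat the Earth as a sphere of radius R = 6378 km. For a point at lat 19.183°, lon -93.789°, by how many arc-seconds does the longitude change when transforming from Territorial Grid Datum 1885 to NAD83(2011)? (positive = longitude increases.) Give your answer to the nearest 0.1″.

Δλ = 6.2″

At latitude 19.183°, cos φ = 0.944474.
One radian of longitude at latitude φ spans R cos φ, so Δλ = ΔE / (R cos φ) = 181.0 / (6378000 × 0.944474) = 3.0047e-05 rad = 6.198″.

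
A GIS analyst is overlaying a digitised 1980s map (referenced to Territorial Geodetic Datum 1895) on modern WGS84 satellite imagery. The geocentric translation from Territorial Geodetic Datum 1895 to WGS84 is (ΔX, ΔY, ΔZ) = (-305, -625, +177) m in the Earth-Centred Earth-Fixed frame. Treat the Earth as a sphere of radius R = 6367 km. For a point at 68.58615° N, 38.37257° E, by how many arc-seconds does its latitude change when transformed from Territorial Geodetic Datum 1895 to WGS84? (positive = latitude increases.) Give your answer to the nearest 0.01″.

sin φ = 0.930968, cos φ = 0.365102, sin λ = 0.620773, cos λ = 0.783991.
North component: ΔN = −sin φ cos λ·ΔX − sin φ sin λ·ΔY + cos φ·ΔZ = −(0.930968)(0.783991)(-305) − (0.930968)(0.620773)(-625) + (0.365102)(177) = 648.43 m.
1° of latitude spans πR/180 = 111125 m, so Δφ = 648.43 / 111125 × 3600 = 21.007″.

Δφ = 21.01″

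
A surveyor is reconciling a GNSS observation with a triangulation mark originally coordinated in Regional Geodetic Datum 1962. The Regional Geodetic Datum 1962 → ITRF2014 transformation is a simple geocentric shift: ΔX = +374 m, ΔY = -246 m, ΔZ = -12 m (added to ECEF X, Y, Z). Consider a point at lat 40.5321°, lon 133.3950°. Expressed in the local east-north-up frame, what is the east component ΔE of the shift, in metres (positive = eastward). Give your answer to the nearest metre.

At φ = 40.5321°, λ = 133.3950°: sin φ = 0.649874, cos φ = 0.760042, sin λ = 0.726635, cos λ = -0.687024.
ΔE = −sin λ·ΔX + cos λ·ΔY = −(0.726635)·(374) + (-0.687024)·(-246) = -102.75 m.

ΔE = -103 m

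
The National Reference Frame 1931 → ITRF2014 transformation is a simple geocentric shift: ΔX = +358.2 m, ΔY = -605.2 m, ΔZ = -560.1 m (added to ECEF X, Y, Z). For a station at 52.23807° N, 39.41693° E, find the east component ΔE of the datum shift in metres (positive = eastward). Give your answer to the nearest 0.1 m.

At φ = 52.23807°, λ = 39.41693°: sin φ = 0.790562, cos φ = 0.612382, sin λ = 0.634959, cos λ = 0.772546.
ΔE = −sin λ·ΔX + cos λ·ΔY = −(0.634959)·(358.2) + (0.772546)·(-605.2) = -694.99 m.

ΔE = -695.0 m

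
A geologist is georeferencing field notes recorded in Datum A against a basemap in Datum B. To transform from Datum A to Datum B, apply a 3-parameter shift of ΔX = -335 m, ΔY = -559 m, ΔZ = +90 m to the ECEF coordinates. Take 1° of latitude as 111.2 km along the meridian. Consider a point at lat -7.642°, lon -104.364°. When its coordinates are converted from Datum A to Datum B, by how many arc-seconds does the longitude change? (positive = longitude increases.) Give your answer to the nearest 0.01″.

Δλ = -6.07″

sin φ = -0.132983, cos φ = 0.991118, sin λ = -0.968739, cos λ = -0.248081.
East component: ΔE = −sin λ·ΔX + cos λ·ΔY = −(-0.968739)(-335) + (-0.248081)(-559) = -185.85 m.
1° of latitude spans 111200 m; at latitude φ, 1° of longitude spans that × cos φ = 110212.4 m, so Δλ = -185.85 / 110212.4 × 3600 = -6.071″.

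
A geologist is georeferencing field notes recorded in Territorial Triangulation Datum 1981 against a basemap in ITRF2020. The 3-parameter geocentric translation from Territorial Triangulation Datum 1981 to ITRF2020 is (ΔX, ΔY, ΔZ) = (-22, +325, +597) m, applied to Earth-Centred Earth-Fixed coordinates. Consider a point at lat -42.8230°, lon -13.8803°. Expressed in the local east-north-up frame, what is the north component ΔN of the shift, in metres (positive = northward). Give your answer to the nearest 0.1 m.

The local north axis is (−sin φ cos λ, −sin φ sin λ, cos φ), giving ΔN = -14.518 − 52.996 + 437.874 = 370.36 m.

ΔN = 370.4 m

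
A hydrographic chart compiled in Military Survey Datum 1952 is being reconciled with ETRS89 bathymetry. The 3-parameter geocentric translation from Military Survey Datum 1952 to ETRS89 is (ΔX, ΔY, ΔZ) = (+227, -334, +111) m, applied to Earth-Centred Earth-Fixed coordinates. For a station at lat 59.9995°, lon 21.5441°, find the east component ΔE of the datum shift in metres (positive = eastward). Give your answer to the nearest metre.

The local east axis at (φ, λ) is (−sin λ, cos λ, 0), so ΔE = −sin(21.5441°)·227 + cos(21.5441°)·(-334) = -394.02 m.

ΔE = -394 m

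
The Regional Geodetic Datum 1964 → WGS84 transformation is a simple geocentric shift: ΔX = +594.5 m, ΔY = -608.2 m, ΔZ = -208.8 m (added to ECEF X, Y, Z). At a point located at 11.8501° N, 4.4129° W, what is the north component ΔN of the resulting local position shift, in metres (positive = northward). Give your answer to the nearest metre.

ΔN = -336 m

At φ = 11.8501°, λ = -4.4129°: sin φ = 0.205352, cos φ = 0.978688, sin λ = -0.076944, cos λ = 0.997035.
ΔN = −sin φ cos λ·ΔX − sin φ sin λ·ΔY + cos φ·ΔZ = −(0.205352)(0.997035)(594.5) − (0.205352)(-0.076944)(-608.2) + (0.978688)(-208.8) = -335.68 m.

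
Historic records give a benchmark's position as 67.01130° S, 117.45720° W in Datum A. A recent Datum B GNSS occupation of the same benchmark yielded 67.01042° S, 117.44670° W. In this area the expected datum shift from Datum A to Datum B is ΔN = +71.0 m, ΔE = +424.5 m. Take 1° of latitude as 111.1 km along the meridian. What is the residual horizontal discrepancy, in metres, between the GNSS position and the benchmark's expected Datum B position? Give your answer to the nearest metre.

41 m

Observed coordinate differences: Δφ = +0.00088°, Δλ = +0.01050°.
Converting to metres (1° lat = 111100 m, cos φ = 0.390550): observed ΔN = 97.8 m, observed ΔE = 455.6 m.
Subtracting the expected shift leaves a residual of 97.8 − (71.0) = 26.8 m north and 455.6 − (424.5) = 31.1 m east.
Residual distance = √(26.8² + 31.1²) = 41.0 m.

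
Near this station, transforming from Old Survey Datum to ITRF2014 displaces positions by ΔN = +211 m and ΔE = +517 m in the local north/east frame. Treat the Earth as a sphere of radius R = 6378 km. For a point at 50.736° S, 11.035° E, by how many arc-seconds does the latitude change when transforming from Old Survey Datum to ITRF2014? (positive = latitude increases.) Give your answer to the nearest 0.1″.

On a sphere of radius R, 1 rad of latitude = R, so Δφ = ΔN / R = 211.0 / 6378000 = 3.3082e-05 rad = 6.824″.

Δφ = 6.8″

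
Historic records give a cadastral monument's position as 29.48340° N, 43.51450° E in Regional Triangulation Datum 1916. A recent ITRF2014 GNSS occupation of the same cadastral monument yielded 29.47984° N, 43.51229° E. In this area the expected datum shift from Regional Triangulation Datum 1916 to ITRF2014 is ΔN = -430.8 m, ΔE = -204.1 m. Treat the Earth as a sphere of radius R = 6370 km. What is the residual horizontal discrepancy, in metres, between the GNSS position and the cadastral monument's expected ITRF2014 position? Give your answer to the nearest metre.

36 m

Observed coordinate differences: Δφ = -0.00356°, Δλ = -0.00221°.
Converting to metres (1° lat = 111177 m, cos φ = 0.870498): observed ΔN = -395.8 m, observed ΔE = -213.9 m.
Subtracting the expected shift leaves a residual of -395.8 − (-430.8) = 35.0 m north and -213.9 − (-204.1) = -9.8 m east.
Residual distance = √(35.0² + (-9.8)²) = 36.3 m.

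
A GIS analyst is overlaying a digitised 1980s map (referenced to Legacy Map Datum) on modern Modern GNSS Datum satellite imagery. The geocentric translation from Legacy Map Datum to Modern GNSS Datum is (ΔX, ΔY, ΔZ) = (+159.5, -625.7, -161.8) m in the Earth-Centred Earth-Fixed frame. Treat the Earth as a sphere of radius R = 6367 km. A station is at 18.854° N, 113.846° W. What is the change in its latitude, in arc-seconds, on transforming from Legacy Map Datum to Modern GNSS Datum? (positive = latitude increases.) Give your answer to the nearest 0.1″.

Δφ = -10.3″

sin φ = 0.323158, cos φ = 0.946345, sin λ = -0.914635, cos λ = -0.404280.
North component: ΔN = −sin φ cos λ·ΔX − sin φ sin λ·ΔY + cos φ·ΔZ = −(0.323158)(-0.404280)(159.5) − (0.323158)(-0.914635)(-625.7) + (0.946345)(-161.8) = -317.22 m.
1° of latitude spans πR/180 = 111125 m, so Δφ = -317.22 / 111125 × 3600 = -10.277″.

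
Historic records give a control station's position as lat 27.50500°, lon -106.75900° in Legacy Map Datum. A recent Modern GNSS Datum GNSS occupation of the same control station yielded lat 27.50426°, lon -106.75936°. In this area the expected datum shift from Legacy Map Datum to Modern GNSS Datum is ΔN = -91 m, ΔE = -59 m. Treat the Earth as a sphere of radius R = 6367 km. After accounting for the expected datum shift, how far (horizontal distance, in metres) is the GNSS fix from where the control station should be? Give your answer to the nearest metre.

25 m

Observed coordinate differences: Δφ = -0.00074°, Δλ = -0.00036°.
Converting to metres (1° lat = 111125 m, cos φ = 0.886971): observed ΔN = -82.2 m, observed ΔE = -35.5 m.
Subtracting the expected shift leaves a residual of -82.2 − (-91) = 8.8 m north and -35.5 − (-59) = 23.5 m east.
Residual distance = √(8.8² + 23.5²) = 25.1 m.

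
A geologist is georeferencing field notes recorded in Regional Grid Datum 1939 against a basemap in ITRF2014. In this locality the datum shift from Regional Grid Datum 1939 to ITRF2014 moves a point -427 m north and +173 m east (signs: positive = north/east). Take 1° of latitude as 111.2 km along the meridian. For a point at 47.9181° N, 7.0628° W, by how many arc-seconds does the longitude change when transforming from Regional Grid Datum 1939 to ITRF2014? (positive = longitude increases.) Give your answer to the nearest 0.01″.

At latitude 47.9181°, cos φ = 0.670192.
1° of longitude at this latitude = 111.2 × cos φ = 74.53 km, so Δλ = 173.0 / 74525.4 = 0.0023214° = 8.357″.

Δλ = 8.36″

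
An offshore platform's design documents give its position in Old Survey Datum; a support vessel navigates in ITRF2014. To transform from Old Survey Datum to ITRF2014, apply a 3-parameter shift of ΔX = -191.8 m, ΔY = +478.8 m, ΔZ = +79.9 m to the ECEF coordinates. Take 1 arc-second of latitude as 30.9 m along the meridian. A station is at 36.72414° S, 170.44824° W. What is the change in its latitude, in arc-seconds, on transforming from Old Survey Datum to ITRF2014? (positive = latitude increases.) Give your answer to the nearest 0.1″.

Δφ = 4.2″

sin φ = -0.597963, cos φ = 0.801524, sin λ = -0.165939, cos λ = -0.986136.
North component: ΔN = −sin φ cos λ·ΔX − sin φ sin λ·ΔY + cos φ·ΔZ = −(-0.597963)(-0.986136)(-191.8) − (-0.597963)(-0.165939)(478.8) + (0.801524)(79.9) = 129.63 m.
1° of latitude spans 3600 × 30.90 = 111240 m, so Δφ = 129.63 / 111240 × 3600 = 4.195″.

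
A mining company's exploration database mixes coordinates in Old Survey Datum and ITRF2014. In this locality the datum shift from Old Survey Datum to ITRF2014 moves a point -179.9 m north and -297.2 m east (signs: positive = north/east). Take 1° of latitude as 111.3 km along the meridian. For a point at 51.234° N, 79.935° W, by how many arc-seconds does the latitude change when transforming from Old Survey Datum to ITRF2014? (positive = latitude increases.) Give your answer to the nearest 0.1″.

1° of latitude = 111.3 km, so Δφ = -179.9 / 111300 = -0.0016164° = -5.819″.

Δφ = -5.8″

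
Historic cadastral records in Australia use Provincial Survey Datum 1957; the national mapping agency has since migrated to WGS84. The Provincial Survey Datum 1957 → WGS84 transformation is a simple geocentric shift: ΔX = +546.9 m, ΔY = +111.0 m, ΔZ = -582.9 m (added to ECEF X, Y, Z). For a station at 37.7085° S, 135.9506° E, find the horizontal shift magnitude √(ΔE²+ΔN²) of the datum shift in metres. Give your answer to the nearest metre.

800 m

The local east axis at (φ, λ) is (−sin λ, cos λ, 0), so ΔE = −sin(135.9506°)·546.9 + cos(135.9506°)·111.0 = -460.03 m.
The local north axis is (−sin φ cos λ, −sin φ sin λ, cos φ), giving ΔN = -240.425 + 47.204 − 461.151 = -654.37 m.
Horizontal magnitude = √(ΔE² + ΔN²) = √((-460.03)² + (-654.37)²) = 799.89 m.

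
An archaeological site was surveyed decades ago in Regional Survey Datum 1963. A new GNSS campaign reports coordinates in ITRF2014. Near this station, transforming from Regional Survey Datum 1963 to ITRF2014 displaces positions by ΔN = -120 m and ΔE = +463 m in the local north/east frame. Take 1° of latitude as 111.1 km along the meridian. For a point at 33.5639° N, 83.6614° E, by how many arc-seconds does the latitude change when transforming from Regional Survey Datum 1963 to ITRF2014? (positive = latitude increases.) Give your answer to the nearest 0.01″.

Δφ = -3.89″

1° of latitude = 111.1 km, so Δφ = -120.0 / 111100 = -0.0010801° = -3.888″.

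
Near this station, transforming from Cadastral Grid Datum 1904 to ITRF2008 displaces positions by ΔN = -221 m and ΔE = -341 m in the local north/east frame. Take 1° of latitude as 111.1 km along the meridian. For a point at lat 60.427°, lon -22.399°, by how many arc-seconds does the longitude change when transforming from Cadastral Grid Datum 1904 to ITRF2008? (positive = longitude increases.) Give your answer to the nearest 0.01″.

Δλ = -22.39″

At latitude 60.427°, cos φ = 0.493532.
1° of longitude at this latitude = 111.1 × cos φ = 54.83 km, so Δλ = -341.0 / 54831.4 = -0.0062191° = -22.389″.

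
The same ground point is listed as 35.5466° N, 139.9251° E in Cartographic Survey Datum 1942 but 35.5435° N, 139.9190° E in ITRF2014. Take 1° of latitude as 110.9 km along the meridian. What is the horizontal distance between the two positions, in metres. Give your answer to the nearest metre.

649 m

Δφ = 35.5435° − 35.5466° = -0.0031°; Δλ = 139.9190° − 139.9251° = -0.0061°.
ΔN = Δφ × 110900 = -343.8 m; ΔE = Δλ × 110900 × cos(35.5466°) = -0.0061 × 110900 × 0.813643 = -550.4 m.
Distance = √(ΔE² + ΔN²) = √((-550.4)² + (-343.8)²) = 649.0 m.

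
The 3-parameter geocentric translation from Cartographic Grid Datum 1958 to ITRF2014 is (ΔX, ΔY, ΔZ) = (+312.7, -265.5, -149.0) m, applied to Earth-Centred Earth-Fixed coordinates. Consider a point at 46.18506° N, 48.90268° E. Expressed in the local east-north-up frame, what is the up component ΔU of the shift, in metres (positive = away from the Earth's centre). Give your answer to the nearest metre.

ΔU = -104 m

At φ = 46.18506°, λ = 48.90268°: sin φ = 0.721580, cos φ = 0.692331, sin λ = 0.753594, cos λ = 0.657340.
ΔU = cos φ cos λ·ΔX + cos φ sin λ·ΔY + sin φ·ΔZ = (0.692331)(0.657340)(312.7) + (0.692331)(0.753594)(-265.5) + (0.721580)(-149.0) = -103.73 m.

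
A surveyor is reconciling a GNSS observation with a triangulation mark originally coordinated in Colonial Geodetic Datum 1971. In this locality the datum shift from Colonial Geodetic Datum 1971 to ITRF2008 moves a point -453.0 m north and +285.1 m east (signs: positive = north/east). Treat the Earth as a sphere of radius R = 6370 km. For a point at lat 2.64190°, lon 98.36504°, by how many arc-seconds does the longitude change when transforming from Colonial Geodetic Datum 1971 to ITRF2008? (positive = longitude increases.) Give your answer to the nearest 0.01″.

At latitude 2.64190°, cos φ = 0.998937.
One radian of longitude at latitude φ spans R cos φ, so Δλ = ΔE / (R cos φ) = 285.1 / (6370000 × 0.998937) = 4.4804e-05 rad = 9.242″.

Δλ = 9.24″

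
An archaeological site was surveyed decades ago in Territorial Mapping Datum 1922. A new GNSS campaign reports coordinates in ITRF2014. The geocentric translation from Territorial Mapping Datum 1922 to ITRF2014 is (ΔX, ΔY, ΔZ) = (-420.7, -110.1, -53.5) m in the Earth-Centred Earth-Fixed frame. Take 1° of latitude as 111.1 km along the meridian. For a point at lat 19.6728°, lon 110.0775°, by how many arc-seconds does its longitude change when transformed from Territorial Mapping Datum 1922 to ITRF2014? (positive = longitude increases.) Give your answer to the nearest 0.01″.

Δλ = 14.90″

sin φ = 0.336648, cos φ = 0.941630, sin λ = 0.939229, cos λ = -0.343291.
East component: ΔE = −sin λ·ΔX + cos λ·ΔY = −(0.939229)(-420.7) + (-0.343291)(-110.1) = 432.93 m.
1° of latitude spans 111100 m; at latitude φ, 1° of longitude spans that × cos φ = 104615.1 m, so Δλ = 432.93 / 104615.1 × 3600 = 14.898″.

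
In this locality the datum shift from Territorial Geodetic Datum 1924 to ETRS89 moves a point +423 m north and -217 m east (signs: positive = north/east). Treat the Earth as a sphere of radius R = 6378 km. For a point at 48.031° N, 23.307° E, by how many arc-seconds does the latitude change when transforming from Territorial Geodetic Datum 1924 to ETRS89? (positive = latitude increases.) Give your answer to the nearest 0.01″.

Δφ = 13.68″

On a sphere of radius R, 1 rad of latitude = R, so Δφ = ΔN / R = 423.0 / 6378000 = 6.6322e-05 rad = 13.680″.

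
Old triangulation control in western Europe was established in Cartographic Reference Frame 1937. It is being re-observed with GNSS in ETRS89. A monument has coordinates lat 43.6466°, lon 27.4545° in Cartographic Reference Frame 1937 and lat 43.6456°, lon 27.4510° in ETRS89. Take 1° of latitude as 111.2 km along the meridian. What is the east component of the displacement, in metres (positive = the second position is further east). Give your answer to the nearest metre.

Δφ = 43.6456° − 43.6466° = -0.0010°; Δλ = 27.4510° − 27.4545° = -0.0035°.
ΔN = Δφ × 111200 = -111.2 m; ΔE = Δλ × 111200 × cos(43.6466°) = -0.0035 × 111200 × 0.723611 = -281.6 m.

ΔE = -282 m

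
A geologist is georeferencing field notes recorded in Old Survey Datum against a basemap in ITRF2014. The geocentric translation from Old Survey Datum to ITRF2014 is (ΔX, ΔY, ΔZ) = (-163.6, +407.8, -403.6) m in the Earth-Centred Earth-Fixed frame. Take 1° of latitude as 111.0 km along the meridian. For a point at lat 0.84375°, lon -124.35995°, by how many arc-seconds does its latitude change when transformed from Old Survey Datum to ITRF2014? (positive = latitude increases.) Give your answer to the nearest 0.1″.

Δφ = -13.0″

sin φ = 0.014726, cos φ = 0.999892, sin λ = -0.825508, cos λ = -0.564390.
North component: ΔN = −sin φ cos λ·ΔX − sin φ sin λ·ΔY + cos φ·ΔZ = −(0.014726)(-0.564390)(-163.6) − (0.014726)(-0.825508)(407.8) + (0.999892)(-403.6) = -399.96 m.
1° of latitude spans 111000 m, so Δφ = -399.96 / 111000 × 3600 = -12.972″.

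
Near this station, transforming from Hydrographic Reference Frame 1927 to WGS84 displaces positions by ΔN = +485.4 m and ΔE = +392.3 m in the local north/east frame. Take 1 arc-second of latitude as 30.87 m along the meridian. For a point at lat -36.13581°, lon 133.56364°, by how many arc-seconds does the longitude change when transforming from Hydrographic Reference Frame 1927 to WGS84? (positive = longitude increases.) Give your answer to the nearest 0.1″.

Δλ = 15.7″

At latitude -36.13581°, cos φ = 0.807621.
1″ of longitude at this latitude = 30.87 × cos φ = 24.9313 m, so Δλ = 392.3 / 24.9313 = 15.735″.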